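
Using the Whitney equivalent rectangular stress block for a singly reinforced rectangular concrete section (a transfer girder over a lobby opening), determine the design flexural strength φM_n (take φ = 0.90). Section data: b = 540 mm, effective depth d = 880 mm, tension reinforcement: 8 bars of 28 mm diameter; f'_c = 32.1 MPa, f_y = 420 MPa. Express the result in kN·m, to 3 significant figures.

φM_n ≈ 1510 kN·m

A_s = 8 × 616 = 4928 mm².
T = A_s f_y = 4928 × 420 = 2069760 N = 2069.76 kN.
From C = T: a = T/(0.85 f'_c b) = 2069760/(0.85 × 32.1 × 540) = 140.48 mm.
M_n = T(d − a/2) = 2069.76 kN × (880 − 70.24) mm = 1676.01 kN·m.
φM_n = 0.90 × 1676.01 = 1508.41 kN·m.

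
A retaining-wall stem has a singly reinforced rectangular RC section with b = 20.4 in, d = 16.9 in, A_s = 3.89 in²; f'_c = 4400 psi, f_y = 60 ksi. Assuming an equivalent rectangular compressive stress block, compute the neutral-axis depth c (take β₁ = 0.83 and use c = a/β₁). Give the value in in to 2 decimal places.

c ≈ 3.69 in

T = A_s f_y = 3.89 × 60 = 233.4 kips.
a = T/(0.85 f'_c b) = 233.4/(0.85 × 4.4 × 20.4) = 3.0591 in.
With β₁ = 0.83, c = a/β₁ = 3.0591/0.83 = 3.69 in.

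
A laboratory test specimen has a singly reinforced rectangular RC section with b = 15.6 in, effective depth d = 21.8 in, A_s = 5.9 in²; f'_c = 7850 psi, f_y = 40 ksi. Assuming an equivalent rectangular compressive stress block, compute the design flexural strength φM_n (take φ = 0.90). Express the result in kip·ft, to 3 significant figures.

φM_n ≈ 366 kip·ft

T = A_s f_y = 5.9 × 40 = 236 kips.
a = T/(0.85 f'_c b) = 236/(0.85 × 7.85 × 15.6) = 2.267 in.
M_n = T(d − a/2) = 236 × (21.8 − 1.1335) = 4877.3 kip·in = 4877.3/12 = 406.44 kip·ft.
φM_n = 0.90 × 406.44 = 365.80 kip·ft.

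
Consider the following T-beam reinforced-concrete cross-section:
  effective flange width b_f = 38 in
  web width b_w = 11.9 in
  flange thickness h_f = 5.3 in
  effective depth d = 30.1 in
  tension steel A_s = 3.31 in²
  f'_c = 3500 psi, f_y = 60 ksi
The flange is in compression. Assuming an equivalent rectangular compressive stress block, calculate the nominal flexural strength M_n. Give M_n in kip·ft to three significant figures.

Tension: T = A_s f_y = 3.31 × 60 = 198.6 kips.
Try a within the flange: a = T/(0.85 f'_c b_f) = 198.6/(0.85 × 3.5 × 38) = 1.757 in.
Since a = 1.757 ≤ h_f = 5.3 in, the stress block lies entirely in the flange; analyse as a rectangular beam of width b_f.
M_n = T(d − a/2) = 198.6 × (30.1 − 0.8785) = 5803.4 kip·in.
M_n = 5803.4/12 = 483.62 kip·ft.

M_n ≈ 484 kip·ft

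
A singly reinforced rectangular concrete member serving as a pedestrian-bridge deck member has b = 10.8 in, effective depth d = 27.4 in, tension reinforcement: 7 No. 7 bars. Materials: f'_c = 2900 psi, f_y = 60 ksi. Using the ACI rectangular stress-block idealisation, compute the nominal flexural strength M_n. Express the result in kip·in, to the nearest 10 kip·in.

M_n ≈ 5710 kip·in

A_s = 7 × 0.6 = 4.2 in².
T = A_s f_y = 4.2 × 60 = 252 kips.
a = T/(0.85 f'_c b) = 252/(0.85 × 2.9 × 10.8) = 9.466 in.
M_n = T(d − a/2) = 252 × (27.4 − 4.733) = 5712.1 kip·in.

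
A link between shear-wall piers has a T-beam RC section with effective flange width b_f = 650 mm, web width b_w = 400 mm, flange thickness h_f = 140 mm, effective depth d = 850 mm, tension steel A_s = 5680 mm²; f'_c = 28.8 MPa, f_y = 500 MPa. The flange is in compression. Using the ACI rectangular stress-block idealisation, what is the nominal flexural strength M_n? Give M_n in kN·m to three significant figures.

Tension: T = A_s f_y = 5680 × 500 = 2840000 N.
Try a within the flange: a = T/(0.85 f'_c b_f) = 2840000/(0.85 × 28.8 × 650) = 178.48 mm.
a = 178.48 > h_f = 140 mm: the block extends into the web. Split into flange-overhang and web parts.
C_f = 0.85 f'_c (b_f − b_w) h_f = 0.85 × 28.8 × (650 − 400) × 140 = 856800 N.
Remaining web compression depth: a_w = (T − C_f)/(0.85 f'_c b_w) = (2840000 − 856800)/(0.85 × 28.8 × 400) = 202.53 mm.
M_n = C_f(d − h_f/2) + (T − C_f)(d − a_w/2) = 856800 × (850 − 70) + 1983200 × (850 − 101.265) = 668.30 + 1484.89 = 2153.19 × 10⁶ N·mm.
M_n = 2153.19 kN·m.

M_n ≈ 2150 kN·m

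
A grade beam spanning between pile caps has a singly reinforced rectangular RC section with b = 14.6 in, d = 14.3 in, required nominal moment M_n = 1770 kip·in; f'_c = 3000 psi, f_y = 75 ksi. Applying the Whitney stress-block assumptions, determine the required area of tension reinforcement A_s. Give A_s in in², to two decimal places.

From M_n = 0.85 f'_c a b (d − a/2):
a = d − √(d² − 2M_n/(0.85 f'_c b)) = 14.3 − √(14.3² − 2 × 1770/(0.85 × 3 × 14.6)) = 3.840 in.
A_s = 0.85 f'_c a b / f_y = 0.85 × 3 × 3.840 × 14.6 / 75 = 1.906 in².

A_s ≈ 1.91 in²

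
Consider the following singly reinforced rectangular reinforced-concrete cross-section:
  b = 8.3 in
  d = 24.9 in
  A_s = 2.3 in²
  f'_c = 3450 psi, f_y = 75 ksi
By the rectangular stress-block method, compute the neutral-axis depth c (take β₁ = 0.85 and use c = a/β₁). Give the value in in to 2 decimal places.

T = A_s f_y = 2.3 × 75 = 172.5 kips.
a = T/(0.85 f'_c b) = 172.5/(0.85 × 3.45 × 8.3) = 7.0872 in.
With β₁ = 0.85, c = a/β₁ = 7.0872/0.85 = 8.34 in.

c ≈ 8.34 in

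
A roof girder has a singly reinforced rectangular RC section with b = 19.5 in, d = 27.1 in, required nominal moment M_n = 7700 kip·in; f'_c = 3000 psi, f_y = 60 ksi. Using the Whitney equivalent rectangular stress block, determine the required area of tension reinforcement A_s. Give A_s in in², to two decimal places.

A_s ≈ 5.38 in²

From M_n = 0.85 f'_c a b (d − a/2):
a = d − √(d² − 2M_n/(0.85 f'_c b)) = 27.1 − √(27.1² − 2 × 7700/(0.85 × 3 × 19.5)) = 6.492 in.
A_s = 0.85 f'_c a b / f_y = 0.85 × 3 × 6.492 × 19.5 / 60 = 5.380 in².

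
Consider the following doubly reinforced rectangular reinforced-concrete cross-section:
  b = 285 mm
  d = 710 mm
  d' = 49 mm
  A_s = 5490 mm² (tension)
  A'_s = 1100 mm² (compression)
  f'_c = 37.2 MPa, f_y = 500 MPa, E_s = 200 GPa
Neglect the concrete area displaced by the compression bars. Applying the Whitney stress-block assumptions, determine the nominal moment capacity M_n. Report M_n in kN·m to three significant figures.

M_n ≈ 1650 kN·m

Assume both tension and compression steel yield.
Net tension couple steel: A_s − A'_s = 4390 mm².
a = (A_s − A'_s) f_y / (0.85 f'_c b) = 2195000/(0.85 × 37.2 × 285) = 243.57 mm.
c = a/β₁ = 243.57/0.784 = 310.68 mm; ε'_s = 0.003(c − d')/c = 0.0025 ≥ f_y/E_s = 0.0025, so compression steel does yield.
M_n = (A_s − A'_s) f_y (d − a/2) + A'_s f_y (d − d') = [2195000 × (710 − 121.785) + 550000 × (710 − 49)] × 10⁻⁶ = 1291.13 + 363.55 = 1654.68 kN·m.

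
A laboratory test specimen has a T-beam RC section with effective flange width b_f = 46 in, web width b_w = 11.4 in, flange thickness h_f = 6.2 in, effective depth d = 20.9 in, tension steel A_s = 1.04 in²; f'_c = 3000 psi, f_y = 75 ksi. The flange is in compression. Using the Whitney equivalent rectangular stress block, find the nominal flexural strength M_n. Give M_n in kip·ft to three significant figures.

M_n ≈ 134 kip·ft

Tension: T = A_s f_y = 1.04 × 75 = 78 kips.
Try a within the flange: a = T/(0.85 f'_c b_f) = 78/(0.85 × 3 × 46) = 0.665 in.
Since a = 0.665 ≤ h_f = 6.2 in, the stress block lies entirely in the flange; analyse as a rectangular beam of width b_f.
M_n = T(d − a/2) = 78 × (20.9 − 0.3325) = 1604.3 kip·in.
M_n = 1604.3/12 = 133.69 kip·ft.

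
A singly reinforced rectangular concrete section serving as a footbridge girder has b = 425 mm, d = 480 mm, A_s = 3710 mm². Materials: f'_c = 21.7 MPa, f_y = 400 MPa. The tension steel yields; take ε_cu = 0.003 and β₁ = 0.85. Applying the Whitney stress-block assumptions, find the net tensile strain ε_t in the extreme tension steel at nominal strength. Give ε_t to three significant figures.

ε_t ≈ 0.00347

a = A_s f_y/(0.85 f'_c b) = 189.31 mm.
β₁ = 0.85, so c = a/β₁ = 189.31/0.85 = 222.72 mm.
From the linear strain diagram with ε_cu = 0.003: ε_t = 0.003 (d − c)/c = 0.003 × (480 − 222.72)/222.72 = 0.00347.
ε_t < 0.004 — the section is over-reinforced for flexure under ACI limits.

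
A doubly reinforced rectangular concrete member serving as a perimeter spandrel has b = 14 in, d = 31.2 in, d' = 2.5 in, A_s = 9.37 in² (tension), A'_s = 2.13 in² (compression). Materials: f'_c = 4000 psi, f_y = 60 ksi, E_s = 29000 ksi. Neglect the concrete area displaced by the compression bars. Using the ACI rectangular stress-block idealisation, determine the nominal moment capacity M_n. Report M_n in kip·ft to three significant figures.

Assume both steels yield.
a = (A_s − A'_s) f_y/(0.85 f'_c b) = (9.37 − 2.13) × 60/(0.85 × 4 × 14) = 9.126 in.
c = a/β₁ = 9.126/0.85 = 10.736 in; ε'_s = 0.003(c − d')/c = 0.0023 ≥ ε_y = 0.0021, so the compression steel yields.
M_n = (A_s − A'_s) f_y (d − a/2) + A'_s f_y (d − d') = 434.4 × (31.2 − 4.563) + 127.8 × (31.2 − 2.5) = 11571.1 + 3667.9 = 15239.0 kip·in = 15239.0/12 = 1269.92 kip·ft.

M_n ≈ 1270 kip·ft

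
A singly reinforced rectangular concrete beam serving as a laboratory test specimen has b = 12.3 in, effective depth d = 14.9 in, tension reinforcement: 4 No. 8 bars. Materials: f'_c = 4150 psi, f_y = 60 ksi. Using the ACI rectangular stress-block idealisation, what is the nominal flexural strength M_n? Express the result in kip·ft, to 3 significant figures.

M_n ≈ 201 kip·ft

A_s = 4 × 0.79 = 3.16 in².
T = A_s f_y = 3.16 × 60 = 189.6 kips.
a = T/(0.85 f'_c b) = 189.6/(0.85 × 4.15 × 12.3) = 4.370 in.
M_n = T(d − a/2) = 189.6 × (14.9 − 2.185) = 2410.8 kip·in = 2410.8/12 = 200.90 kip·ft.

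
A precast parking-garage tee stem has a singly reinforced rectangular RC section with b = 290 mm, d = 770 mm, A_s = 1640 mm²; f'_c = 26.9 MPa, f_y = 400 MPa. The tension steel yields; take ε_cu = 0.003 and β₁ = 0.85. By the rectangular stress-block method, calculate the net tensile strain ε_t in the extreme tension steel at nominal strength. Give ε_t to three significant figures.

a = A_s f_y/(0.85 f'_c b) = 98.93 mm.
β₁ = 0.85, so c = a/β₁ = 98.93/0.85 = 116.39 mm.
From the linear strain diagram with ε_cu = 0.003: ε_t = 0.003 (d − c)/c = 0.003 × (770 − 116.39)/116.39 = 0.0168.
Since ε_t ≥ 0.005, the section is tension-controlled.

ε_t ≈ 0.0168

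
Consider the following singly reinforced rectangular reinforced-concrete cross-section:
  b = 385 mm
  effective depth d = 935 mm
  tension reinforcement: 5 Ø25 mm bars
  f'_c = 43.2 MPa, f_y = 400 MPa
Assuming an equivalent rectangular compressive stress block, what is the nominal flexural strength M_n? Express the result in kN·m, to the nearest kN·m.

A_s = 5 × 491 = 2455 mm².
T = A_s f_y = 2455 × 400 = 982000 N = 982 kN.
From C = T: a = T/(0.85 f'_c b) = 982000/(0.85 × 43.2 × 385) = 69.46 mm.
M_n = T(d − a/2) = 982 kN × (935 − 34.73) mm = 884.07 kN·m.

M_n ≈ 884 kN·m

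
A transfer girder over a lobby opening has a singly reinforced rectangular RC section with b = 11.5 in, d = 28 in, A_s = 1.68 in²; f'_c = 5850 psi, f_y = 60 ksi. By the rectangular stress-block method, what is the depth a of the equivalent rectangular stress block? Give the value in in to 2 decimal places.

a ≈ 1.76 in

T = A_s f_y = 1.68 × 60 = 100.8 kips.
a = T/(0.85 f'_c b) = 100.8/(0.85 × 5.85 × 11.5) = 1.76 in.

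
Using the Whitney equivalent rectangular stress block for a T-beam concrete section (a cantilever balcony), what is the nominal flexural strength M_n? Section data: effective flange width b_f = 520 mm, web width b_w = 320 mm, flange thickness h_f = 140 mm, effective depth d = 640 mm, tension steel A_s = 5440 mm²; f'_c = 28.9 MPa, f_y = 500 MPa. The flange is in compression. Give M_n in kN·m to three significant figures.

Tension: T = A_s f_y = 5440 × 500 = 2720000 N.
Try a within the flange: a = T/(0.85 f'_c b_f) = 2720000/(0.85 × 28.9 × 520) = 212.94 mm.
a = 212.94 > h_f = 140 mm: the block extends into the web. Split into flange-overhang and web parts.
C_f = 0.85 f'_c (b_f − b_w) h_f = 0.85 × 28.9 × (520 − 320) × 140 = 687820 N.
Remaining web compression depth: a_w = (T − C_f)/(0.85 f'_c b_w) = (2720000 − 687820)/(0.85 × 28.9 × 320) = 258.52 mm.
M_n = C_f(d − h_f/2) + (T − C_f)(d − a_w/2) = 687820 × (640 − 70) + 2032180 × (640 − 129.26) = 392.06 + 1037.92 = 1429.98 × 10⁶ N·mm.
M_n = 1429.98 kN·m.

M_n ≈ 1430 kN·m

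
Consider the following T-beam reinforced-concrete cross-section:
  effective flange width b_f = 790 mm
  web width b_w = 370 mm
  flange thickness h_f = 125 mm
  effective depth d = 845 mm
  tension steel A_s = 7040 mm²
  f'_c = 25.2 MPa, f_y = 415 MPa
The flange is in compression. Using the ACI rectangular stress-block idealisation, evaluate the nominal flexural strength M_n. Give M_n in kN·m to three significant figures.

M_n ≈ 2190 kN·m

Tension: T = A_s f_y = 7040 × 415 = 2921600 N.
Try a within the flange: a = T/(0.85 f'_c b_f) = 2921600/(0.85 × 25.2 × 790) = 172.65 mm.
a = 172.65 > h_f = 125 mm: the block extends into the web. Split into flange-overhang and web parts.
C_f = 0.85 f'_c (b_f − b_w) h_f = 0.85 × 25.2 × (790 − 370) × 125 = 1124550 N.
Remaining web compression depth: a_w = (T − C_f)/(0.85 f'_c b_w) = (2921600 − 1124550)/(0.85 × 25.2 × 370) = 226.75 mm.
M_n = C_f(d − h_f/2) + (T − C_f)(d − a_w/2) = 1124550 × (845 − 62.5) + 1797050 × (845 − 113.375) = 879.96 + 1314.77 = 2194.73 × 10⁶ N·mm.
M_n = 2194.73 kN·m.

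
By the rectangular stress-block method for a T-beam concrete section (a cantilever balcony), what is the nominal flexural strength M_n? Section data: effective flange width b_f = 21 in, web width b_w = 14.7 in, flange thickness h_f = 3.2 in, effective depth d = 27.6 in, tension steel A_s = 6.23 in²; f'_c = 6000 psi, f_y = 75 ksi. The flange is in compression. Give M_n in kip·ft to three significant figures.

Tension: T = A_s f_y = 6.23 × 75 = 467.25 kips.
Try a within the flange: a = T/(0.85 f'_c b_f) = 467.25/(0.85 × 6 × 21) = 4.363 in.
a = 4.363 > h_f = 3.2 in: the block extends into the web. Split into flange-overhang and web parts.
C_f = 0.85 f'_c (b_f − b_w) h_f = 0.85 × 6 × (21 − 14.7) × 3.2 = 102.8 kips.
Remaining web compression depth: a_w = (T − C_f)/(0.85 f'_c b_w) = (467.25 − 102.8)/(0.85 × 6 × 14.7) = 4.861 in.
M_n = C_f(d − h_f/2) + (T − C_f)(d − a_w/2) = 102.8 × (27.6 − 1.6) + 364.45 × (27.6 − 2.4305) = 2672.8 + 9173.0 = 11845.8 kip·in.
M_n = 11845.8/12 = 987.15 kip·ft.

M_n ≈ 987 kip·ft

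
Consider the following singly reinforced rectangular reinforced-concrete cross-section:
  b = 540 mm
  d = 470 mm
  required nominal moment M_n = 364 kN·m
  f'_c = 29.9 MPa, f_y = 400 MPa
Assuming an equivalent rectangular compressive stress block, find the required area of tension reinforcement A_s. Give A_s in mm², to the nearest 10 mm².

A_s ≈ 2070 mm²

With M_n = 0.85 f'_c a b (d − a/2), solve the quadratic for a:
a = d − √(d² − 2M_n/(0.85 f'_c b)) = 470 − √(470² − 2 × 364×10⁶/(0.85 × 29.9 × 540)) = 60.30 mm.
A_s = 0.85 f'_c a b / f_y = 0.85 × 29.9 × 60.30 × 540 / 400 = 2068.9 mm².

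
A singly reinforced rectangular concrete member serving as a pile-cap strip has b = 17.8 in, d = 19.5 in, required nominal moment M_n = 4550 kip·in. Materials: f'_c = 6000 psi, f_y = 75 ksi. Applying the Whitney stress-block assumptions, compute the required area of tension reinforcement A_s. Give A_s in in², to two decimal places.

A_s ≈ 3.35 in²

From M_n = 0.85 f'_c a b (d − a/2):
a = d − √(d² − 2M_n/(0.85 f'_c b)) = 19.5 − √(19.5² − 2 × 4550/(0.85 × 6 × 17.8)) = 2.767 in.
A_s = 0.85 f'_c a b / f_y = 0.85 × 6 × 2.767 × 17.8 / 75 = 3.349 in².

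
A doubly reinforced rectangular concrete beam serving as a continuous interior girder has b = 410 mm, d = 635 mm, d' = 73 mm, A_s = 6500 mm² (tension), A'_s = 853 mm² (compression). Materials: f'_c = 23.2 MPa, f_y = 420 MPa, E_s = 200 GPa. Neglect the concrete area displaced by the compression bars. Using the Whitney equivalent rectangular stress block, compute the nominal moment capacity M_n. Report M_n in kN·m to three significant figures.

M_n ≈ 1360 kN·m

Assume both tension and compression steel yield.
Net tension couple steel: A_s − A'_s = 5647 mm².
a = (A_s − A'_s) f_y / (0.85 f'_c b) = 2371740/(0.85 × 23.2 × 410) = 293.34 mm.
c = a/β₁ = 293.34/0.85 = 345.11 mm; ε'_s = 0.003(c − d')/c = 0.0024 ≥ f_y/E_s = 0.0021, so compression steel does yield.
M_n = (A_s − A'_s) f_y (d − a/2) + A'_s f_y (d − d') = [2371740 × (635 − 146.67) + 358260 × (635 − 73)] × 10⁻⁶ = 1158.19 + 201.34 = 1359.53 kN·m.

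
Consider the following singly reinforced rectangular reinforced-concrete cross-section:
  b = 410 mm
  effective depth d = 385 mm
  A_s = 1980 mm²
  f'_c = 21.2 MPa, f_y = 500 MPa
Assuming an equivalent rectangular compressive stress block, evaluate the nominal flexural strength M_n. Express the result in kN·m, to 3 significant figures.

T = A_s f_y = 1980 × 500 = 990000 N = 990 kN.
From C = T: a = T/(0.85 f'_c b) = 990000/(0.85 × 21.2 × 410) = 134.00 mm.
M_n = T(d − a/2) = 990 kN × (385 − 67) mm = 314.82 kN·m.

M_n ≈ 315 kN·m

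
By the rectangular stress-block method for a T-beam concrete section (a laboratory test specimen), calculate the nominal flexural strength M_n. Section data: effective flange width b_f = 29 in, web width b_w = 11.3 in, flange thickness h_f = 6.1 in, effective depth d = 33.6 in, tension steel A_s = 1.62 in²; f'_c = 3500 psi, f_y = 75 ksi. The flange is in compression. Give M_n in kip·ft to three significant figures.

M_n ≈ 333 kip·ft

Tension: T = A_s f_y = 1.62 × 75 = 121.5 kips.
Try a within the flange: a = T/(0.85 f'_c b_f) = 121.5/(0.85 × 3.5 × 29) = 1.408 in.
Since a = 1.408 ≤ h_f = 6.1 in, the stress block lies entirely in the flange; analyse as a rectangular beam of width b_f.
M_n = T(d − a/2) = 121.5 × (33.6 − 0.704) = 3996.9 kip·in.
M_n = 3996.9/12 = 333.08 kip·ft.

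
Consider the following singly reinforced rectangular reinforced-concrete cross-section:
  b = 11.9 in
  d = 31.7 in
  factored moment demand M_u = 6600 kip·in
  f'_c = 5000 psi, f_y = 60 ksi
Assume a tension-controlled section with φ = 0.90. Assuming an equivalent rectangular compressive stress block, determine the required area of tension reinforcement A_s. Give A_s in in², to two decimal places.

A_s ≈ 4.18 in²

M_n = M_u/φ = 6600/0.90 = 7333.33 kip·in.
From M_n = 0.85 f'_c a b (d − a/2):
a = d − √(d² − 2M_n/(0.85 f'_c b)) = 31.7 − √(31.7² − 2 × 7333.33/(0.85 × 5 × 11.9)) = 4.963 in.
A_s = 0.85 f'_c a b / f_y = 0.85 × 5 × 4.963 × 11.9 / 60 = 4.183 in².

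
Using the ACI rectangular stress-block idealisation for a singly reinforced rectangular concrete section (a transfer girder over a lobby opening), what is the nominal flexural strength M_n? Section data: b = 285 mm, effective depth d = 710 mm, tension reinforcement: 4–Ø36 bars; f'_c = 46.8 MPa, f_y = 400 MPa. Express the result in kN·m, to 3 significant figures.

A_s = 4 × 1018 = 4072 mm².
T = A_s f_y = 4072 × 400 = 1628800 N = 1628.8 kN.
From C = T: a = T/(0.85 f'_c b) = 1628800/(0.85 × 46.8 × 285) = 143.67 mm.
M_n = T(d − a/2) = 1628.8 kN × (710 − 71.835) mm = 1039.44 kN·m.

M_n ≈ 1040 kN·m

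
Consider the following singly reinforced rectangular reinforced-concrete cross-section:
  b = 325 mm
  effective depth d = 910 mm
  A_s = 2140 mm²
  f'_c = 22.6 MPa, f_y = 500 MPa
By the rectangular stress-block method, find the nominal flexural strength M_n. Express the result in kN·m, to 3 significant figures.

M_n ≈ 882 kN·m

T = A_s f_y = 2140 × 500 = 1070000 N = 1070 kN.
From C = T: a = T/(0.85 f'_c b) = 1070000/(0.85 × 22.6 × 325) = 171.39 mm.
M_n = T(d − a/2) = 1070 kN × (910 − 85.695) mm = 882.01 kN·m.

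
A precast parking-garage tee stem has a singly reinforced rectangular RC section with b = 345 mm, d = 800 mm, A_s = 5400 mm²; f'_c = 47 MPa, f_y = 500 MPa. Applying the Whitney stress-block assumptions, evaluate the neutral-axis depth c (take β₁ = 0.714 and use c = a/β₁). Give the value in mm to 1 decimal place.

c ≈ 274.4 mm

T = A_s f_y = 5400 × 500 = 2700000 N = 2700 kN.
Setting C = 0.85 f'_c a b equal to T: a = 2700000/(0.85 × 47 × 345) = 195.897 mm.
With β₁ = 0.714, c = a/β₁ = 195.897/0.714 = 274.4 mm.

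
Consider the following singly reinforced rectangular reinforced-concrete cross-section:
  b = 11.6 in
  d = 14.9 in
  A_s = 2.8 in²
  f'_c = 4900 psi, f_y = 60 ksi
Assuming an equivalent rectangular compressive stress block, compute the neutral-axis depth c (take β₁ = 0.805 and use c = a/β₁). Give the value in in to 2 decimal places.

T = A_s f_y = 2.8 × 60 = 168 kips.
a = T/(0.85 f'_c b) = 168/(0.85 × 4.9 × 11.6) = 3.4773 in.
With β₁ = 0.805, c = a/β₁ = 3.4773/0.805 = 4.32 in.

c ≈ 4.32 in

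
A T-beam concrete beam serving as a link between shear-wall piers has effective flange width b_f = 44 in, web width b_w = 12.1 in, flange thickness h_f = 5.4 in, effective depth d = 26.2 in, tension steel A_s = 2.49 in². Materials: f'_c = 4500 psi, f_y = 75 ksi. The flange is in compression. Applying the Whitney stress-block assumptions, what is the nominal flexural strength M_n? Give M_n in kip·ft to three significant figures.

M_n ≈ 399 kip·ft

Tension: T = A_s f_y = 2.49 × 75 = 186.75 kips.
Try a within the flange: a = T/(0.85 f'_c b_f) = 186.75/(0.85 × 4.5 × 44) = 1.110 in.
Since a = 1.110 ≤ h_f = 5.4 in, the stress block lies entirely in the flange; analyse as a rectangular beam of width b_f.
M_n = T(d − a/2) = 186.75 × (26.2 − 0.555) = 4789.2 kip·in.
M_n = 4789.2/12 = 399.10 kip·ft.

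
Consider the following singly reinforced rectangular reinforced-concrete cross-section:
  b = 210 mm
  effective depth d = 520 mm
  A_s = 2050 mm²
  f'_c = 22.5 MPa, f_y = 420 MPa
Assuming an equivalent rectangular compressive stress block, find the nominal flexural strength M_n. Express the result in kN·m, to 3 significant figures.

M_n ≈ 355 kN·m

T = A_s f_y = 2050 × 420 = 861000 N = 861 kN.
From C = T: a = T/(0.85 f'_c b) = 861000/(0.85 × 22.5 × 210) = 214.38 mm.
M_n = T(d − a/2) = 861 kN × (520 − 107.19) mm = 355.43 kN·m.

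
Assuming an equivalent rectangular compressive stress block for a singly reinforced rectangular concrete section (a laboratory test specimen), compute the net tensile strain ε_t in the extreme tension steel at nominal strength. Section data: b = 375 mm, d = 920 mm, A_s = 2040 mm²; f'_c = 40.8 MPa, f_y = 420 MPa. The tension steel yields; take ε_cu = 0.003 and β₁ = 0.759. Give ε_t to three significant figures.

a = A_s f_y/(0.85 f'_c b) = 65.88 mm.
β₁ = 0.759, so c = a/β₁ = 65.88/0.759 = 86.80 mm.
From the linear strain diagram with ε_cu = 0.003: ε_t = 0.003 (d − c)/c = 0.003 × (920 − 86.80)/86.80 = 0.0288.
Since ε_t ≥ 0.005, the section is tension-controlled.

ε_t ≈ 0.0288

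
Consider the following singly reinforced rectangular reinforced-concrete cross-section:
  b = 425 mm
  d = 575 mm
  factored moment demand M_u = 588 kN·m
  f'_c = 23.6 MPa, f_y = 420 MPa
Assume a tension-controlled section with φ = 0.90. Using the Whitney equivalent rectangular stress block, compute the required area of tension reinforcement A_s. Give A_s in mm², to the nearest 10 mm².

A_s ≈ 3120 mm²

M_n = M_u/φ = 588/0.90 = 653.333 kN·m.
With M_n = 0.85 f'_c a b (d − a/2), solve the quadratic for a:
a = d − √(d² − 2M_n/(0.85 f'_c b)) = 575 − √(575² − 2 × 653.333×10⁶/(0.85 × 23.6 × 425)) = 153.86 mm.
A_s = 0.85 f'_c a b / f_y = 0.85 × 23.6 × 153.86 × 425 / 420 = 3123.2 mm².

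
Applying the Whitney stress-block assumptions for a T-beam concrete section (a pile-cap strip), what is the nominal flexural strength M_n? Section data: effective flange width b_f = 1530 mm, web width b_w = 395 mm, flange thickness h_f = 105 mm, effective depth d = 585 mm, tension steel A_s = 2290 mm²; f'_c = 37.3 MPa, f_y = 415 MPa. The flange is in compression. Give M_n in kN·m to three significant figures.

M_n ≈ 547 kN·m

Tension: T = A_s f_y = 2290 × 415 = 950350 N.
Try a within the flange: a = T/(0.85 f'_c b_f) = 950350/(0.85 × 37.3 × 1530) = 19.59 mm.
Since a = 19.59 ≤ h_f = 105 mm, the stress block lies entirely in the flange; analyse as a rectangular beam of width b_f.
M_n = T(d − a/2) = 950350 × (585 − 9.795) = 546.65 × 10⁶ N·mm.
M_n = 546.65 kN·m.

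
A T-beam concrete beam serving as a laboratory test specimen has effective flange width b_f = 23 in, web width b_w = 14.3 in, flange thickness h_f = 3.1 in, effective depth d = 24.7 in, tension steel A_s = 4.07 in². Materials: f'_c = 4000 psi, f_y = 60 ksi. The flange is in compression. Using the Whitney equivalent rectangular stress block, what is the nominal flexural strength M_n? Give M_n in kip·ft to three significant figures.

M_n ≈ 471 kip·ft

Tension: T = A_s f_y = 4.07 × 60 = 244.2 kips.
Try a within the flange: a = T/(0.85 f'_c b_f) = 244.2/(0.85 × 4 × 23) = 3.123 in.
a = 3.123 > h_f = 3.1 in: the block extends into the web. Split into flange-overhang and web parts.
C_f = 0.85 f'_c (b_f − b_w) h_f = 0.85 × 4 × (23 − 14.3) × 3.1 = 91.7 kips.
Remaining web compression depth: a_w = (T − C_f)/(0.85 f'_c b_w) = (244.2 − 91.7)/(0.85 × 4 × 14.3) = 3.137 in.
M_n = C_f(d − h_f/2) + (T − C_f)(d − a_w/2) = 91.7 × (24.7 − 1.55) + 152.5 × (24.7 − 1.5685) = 2122.9 + 3527.6 = 5650.5 kip·in.
M_n = 5650.5/12 = 470.88 kip·ft.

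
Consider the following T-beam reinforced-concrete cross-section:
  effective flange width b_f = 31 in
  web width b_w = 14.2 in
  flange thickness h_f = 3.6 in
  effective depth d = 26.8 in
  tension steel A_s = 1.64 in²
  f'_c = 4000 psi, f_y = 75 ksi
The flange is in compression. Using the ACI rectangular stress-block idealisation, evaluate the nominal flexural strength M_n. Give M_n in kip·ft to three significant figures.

M_n ≈ 269 kip·ft

Tension: T = A_s f_y = 1.64 × 75 = 123 kips.
Try a within the flange: a = T/(0.85 f'_c b_f) = 123/(0.85 × 4 × 31) = 1.167 in.
Since a = 1.167 ≤ h_f = 3.6 in, the stress block lies entirely in the flange; analyse as a rectangular beam of width b_f.
M_n = T(d − a/2) = 123 × (26.8 − 0.5835) = 3224.6 kip·in.
M_n = 3224.6/12 = 268.72 kip·ft.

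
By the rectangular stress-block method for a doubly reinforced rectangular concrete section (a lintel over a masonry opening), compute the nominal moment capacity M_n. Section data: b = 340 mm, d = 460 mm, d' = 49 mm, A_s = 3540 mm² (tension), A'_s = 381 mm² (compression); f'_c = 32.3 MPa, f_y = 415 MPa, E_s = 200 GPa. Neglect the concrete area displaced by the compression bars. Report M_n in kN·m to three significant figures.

M_n ≈ 576 kN·m

Assume both tension and compression steel yield.
Net tension couple steel: A_s − A'_s = 3159 mm².
a = (A_s − A'_s) f_y / (0.85 f'_c b) = 1310985/(0.85 × 32.3 × 340) = 140.44 mm.
c = a/β₁ = 140.44/0.819 = 171.48 mm; ε'_s = 0.003(c − d')/c = 0.0021 ≥ f_y/E_s = 0.0021, so compression steel does yield.
M_n = (A_s − A'_s) f_y (d − a/2) + A'_s f_y (d − d') = [1310985 × (460 − 70.22) + 158115 × (460 − 49)] × 10⁻⁶ = 511.00 + 64.99 = 575.99 kN·m.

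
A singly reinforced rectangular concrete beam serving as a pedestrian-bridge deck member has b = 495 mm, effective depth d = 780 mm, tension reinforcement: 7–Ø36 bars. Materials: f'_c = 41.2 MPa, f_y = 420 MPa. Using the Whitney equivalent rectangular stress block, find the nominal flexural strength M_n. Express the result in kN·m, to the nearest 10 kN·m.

A_s = 7 × 1018 = 7126 mm².
T = A_s f_y = 7126 × 420 = 2992920 N = 2992.92 kN.
From C = T: a = T/(0.85 f'_c b) = 2992920/(0.85 × 41.2 × 495) = 172.65 mm.
M_n = T(d − a/2) = 2992.92 kN × (780 − 86.325) mm = 2076.11 kN·m.

M_n ≈ 2080 kN·m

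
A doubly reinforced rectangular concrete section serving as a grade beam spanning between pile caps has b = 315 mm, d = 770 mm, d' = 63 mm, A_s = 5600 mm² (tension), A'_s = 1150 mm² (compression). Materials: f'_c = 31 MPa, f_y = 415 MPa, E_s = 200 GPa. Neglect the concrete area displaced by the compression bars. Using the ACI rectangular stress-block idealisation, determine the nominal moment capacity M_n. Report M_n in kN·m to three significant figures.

M_n ≈ 1550 kN·m

Assume both tension and compression steel yield.
Net tension couple steel: A_s − A'_s = 4450 mm².
a = (A_s − A'_s) f_y / (0.85 f'_c b) = 1846750/(0.85 × 31 × 315) = 222.49 mm.
c = a/β₁ = 222.49/0.829 = 268.38 mm; ε'_s = 0.003(c − d')/c = 0.0023 ≥ f_y/E_s = 0.0021, so compression steel does yield.
M_n = (A_s − A'_s) f_y (d − a/2) + A'_s f_y (d − d') = [1846750 × (770 − 111.245) + 477250 × (770 − 63)] × 10⁻⁶ = 1216.56 + 337.42 = 1553.98 kN·m.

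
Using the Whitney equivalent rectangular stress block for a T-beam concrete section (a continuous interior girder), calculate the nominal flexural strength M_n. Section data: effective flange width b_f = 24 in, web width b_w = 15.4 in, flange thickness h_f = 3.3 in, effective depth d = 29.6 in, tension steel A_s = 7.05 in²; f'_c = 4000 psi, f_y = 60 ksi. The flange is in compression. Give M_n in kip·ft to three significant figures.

Tension: T = A_s f_y = 7.05 × 60 = 423 kips.
Try a within the flange: a = T/(0.85 f'_c b_f) = 423/(0.85 × 4 × 24) = 5.184 in.
a = 5.184 > h_f = 3.3 in: the block extends into the web. Split into flange-overhang and web parts.
C_f = 0.85 f'_c (b_f − b_w) h_f = 0.85 × 4 × (24 − 15.4) × 3.3 = 96.5 kips.
Remaining web compression depth: a_w = (T − C_f)/(0.85 f'_c b_w) = (423 − 96.5)/(0.85 × 4 × 15.4) = 6.236 in.
M_n = C_f(d − h_f/2) + (T − C_f)(d − a_w/2) = 96.5 × (29.6 − 1.65) + 326.5 × (29.6 − 3.118) = 2697.2 + 8646.4 = 11343.6 kip·in.
M_n = 11343.6/12 = 945.30 kip·ft.

M_n ≈ 945 kip·ft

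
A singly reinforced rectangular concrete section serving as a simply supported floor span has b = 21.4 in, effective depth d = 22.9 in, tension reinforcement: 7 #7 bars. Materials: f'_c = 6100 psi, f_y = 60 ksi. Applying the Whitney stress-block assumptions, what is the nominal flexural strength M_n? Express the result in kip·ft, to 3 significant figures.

A_s = 7 × 0.6 = 4.2 in².
T = A_s f_y = 4.2 × 60 = 252 kips.
a = T/(0.85 f'_c b) = 252/(0.85 × 6.1 × 21.4) = 2.271 in.
M_n = T(d − a/2) = 252 × (22.9 − 1.1355) = 5484.7 kip·in = 5484.7/12 = 457.06 kip·ft.

M_n ≈ 457 kip·ft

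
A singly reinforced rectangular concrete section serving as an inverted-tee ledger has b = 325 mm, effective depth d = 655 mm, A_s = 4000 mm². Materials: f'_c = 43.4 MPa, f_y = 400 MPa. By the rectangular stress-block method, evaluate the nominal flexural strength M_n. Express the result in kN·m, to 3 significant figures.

T = A_s f_y = 4000 × 400 = 1600000 N = 1600 kN.
From C = T: a = T/(0.85 f'_c b) = 1600000/(0.85 × 43.4 × 325) = 133.45 mm.
M_n = T(d − a/2) = 1600 kN × (655 − 66.725) mm = 941.24 kN·m.

M_n ≈ 941 kN·m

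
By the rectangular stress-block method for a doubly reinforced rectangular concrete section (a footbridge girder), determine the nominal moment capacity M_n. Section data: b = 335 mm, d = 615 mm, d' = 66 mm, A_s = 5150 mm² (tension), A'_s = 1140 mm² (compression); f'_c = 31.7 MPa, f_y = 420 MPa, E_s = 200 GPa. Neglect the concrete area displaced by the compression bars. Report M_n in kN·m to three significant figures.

Assume both tension and compression steel yield.
Net tension couple steel: A_s − A'_s = 4010 mm².
a = (A_s − A'_s) f_y / (0.85 f'_c b) = 1684200/(0.85 × 31.7 × 335) = 186.58 mm.
c = a/β₁ = 186.58/0.824 = 226.43 mm; ε'_s = 0.003(c − d')/c = 0.0021 ≥ f_y/E_s = 0.0021, so compression steel does yield.
M_n = (A_s − A'_s) f_y (d − a/2) + A'_s f_y (d − d') = [1684200 × (615 − 93.29) + 478800 × (615 − 66)] × 10⁻⁶ = 878.66 + 262.86 = 1141.52 kN·m.

M_n ≈ 1140 kN·m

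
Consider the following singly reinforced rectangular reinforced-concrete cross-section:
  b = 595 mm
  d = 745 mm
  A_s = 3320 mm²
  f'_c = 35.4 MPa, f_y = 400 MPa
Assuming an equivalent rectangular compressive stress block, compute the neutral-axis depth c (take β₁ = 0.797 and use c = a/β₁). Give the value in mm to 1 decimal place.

c ≈ 93.1 mm

T = A_s f_y = 3320 × 400 = 1328000 N = 1328 kN.
Setting C = 0.85 f'_c a b equal to T: a = 1328000/(0.85 × 35.4 × 595) = 74.175 mm.
With β₁ = 0.797, c = a/β₁ = 74.175/0.797 = 93.1 mm.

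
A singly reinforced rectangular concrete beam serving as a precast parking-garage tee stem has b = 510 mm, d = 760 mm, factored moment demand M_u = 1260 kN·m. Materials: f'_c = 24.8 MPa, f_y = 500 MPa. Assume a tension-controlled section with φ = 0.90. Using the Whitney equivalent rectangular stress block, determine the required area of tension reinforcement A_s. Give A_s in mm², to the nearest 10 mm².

M_n = M_u/φ = 1260/0.90 = 1400 kN·m.
With M_n = 0.85 f'_c a b (d − a/2), solve the quadratic for a:
a = d − √(d² − 2M_n/(0.85 f'_c b)) = 760 − √(760² − 2 × 1400×10⁶/(0.85 × 24.8 × 510)) = 196.84 mm.
A_s = 0.85 f'_c a b / f_y = 0.85 × 24.8 × 196.84 × 510 / 500 = 4232.4 mm².

A_s ≈ 4230 mm²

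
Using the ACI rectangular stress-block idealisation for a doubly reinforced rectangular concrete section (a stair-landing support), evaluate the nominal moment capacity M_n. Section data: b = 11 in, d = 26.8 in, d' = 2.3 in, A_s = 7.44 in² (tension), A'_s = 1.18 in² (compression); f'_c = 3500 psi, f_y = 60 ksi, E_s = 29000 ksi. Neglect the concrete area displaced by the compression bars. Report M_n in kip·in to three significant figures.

Assume both steels yield.
a = (A_s − A'_s) f_y/(0.85 f'_c b) = (7.44 − 1.18) × 60/(0.85 × 3.5 × 11) = 11.477 in.
c = a/β₁ = 11.477/0.85 = 13.502 in; ε'_s = 0.003(c − d')/c = 0.0025 ≥ ε_y = 0.0021, so the compression steel yields.
M_n = (A_s − A'_s) f_y (d − a/2) + A'_s f_y (d − d') = 375.6 × (26.8 − 5.7385) + 70.8 × (26.8 − 2.3) = 7910.7 + 1734.6 = 9645.3 kip·in.

M_n ≈ 9650 kip·in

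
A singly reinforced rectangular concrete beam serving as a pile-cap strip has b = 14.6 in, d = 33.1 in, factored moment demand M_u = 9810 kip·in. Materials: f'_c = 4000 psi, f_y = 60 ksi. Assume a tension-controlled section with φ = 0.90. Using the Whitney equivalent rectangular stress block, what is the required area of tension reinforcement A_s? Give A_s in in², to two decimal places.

A_s ≈ 6.19 in²

M_n = M_u/φ = 9810/0.90 = 10900 kip·in.
From M_n = 0.85 f'_c a b (d − a/2):
a = d − √(d² − 2M_n/(0.85 f'_c b)) = 33.1 − √(33.1² − 2 × 10900/(0.85 × 4 × 14.6)) = 7.479 in.
A_s = 0.85 f'_c a b / f_y = 0.85 × 4 × 7.479 × 14.6 / 60 = 6.188 in².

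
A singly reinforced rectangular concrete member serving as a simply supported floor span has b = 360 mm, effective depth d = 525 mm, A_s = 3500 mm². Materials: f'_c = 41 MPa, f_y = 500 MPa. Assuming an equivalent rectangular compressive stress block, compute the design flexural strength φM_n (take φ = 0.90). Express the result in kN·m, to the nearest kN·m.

T = A_s f_y = 3500 × 500 = 1750000 N = 1750 kN.
From C = T: a = T/(0.85 f'_c b) = 1750000/(0.85 × 41 × 360) = 139.49 mm.
M_n = T(d − a/2) = 1750 kN × (525 − 69.745) mm = 796.70 kN·m.
φM_n = 0.90 × 796.70 = 717.03 kN·m.

φM_n ≈ 717 kN·m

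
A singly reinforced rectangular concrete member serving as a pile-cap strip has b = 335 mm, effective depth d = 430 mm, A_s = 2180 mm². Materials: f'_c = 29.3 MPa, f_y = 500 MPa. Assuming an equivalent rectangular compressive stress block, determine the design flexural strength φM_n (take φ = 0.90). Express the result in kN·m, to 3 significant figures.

T = A_s f_y = 2180 × 500 = 1090000 N = 1090 kN.
From C = T: a = T/(0.85 f'_c b) = 1090000/(0.85 × 29.3 × 335) = 130.65 mm.
M_n = T(d − a/2) = 1090 kN × (430 − 65.325) mm = 397.50 kN·m.
φM_n = 0.90 × 397.50 = 357.75 kN·m.

φM_n ≈ 358 kN·m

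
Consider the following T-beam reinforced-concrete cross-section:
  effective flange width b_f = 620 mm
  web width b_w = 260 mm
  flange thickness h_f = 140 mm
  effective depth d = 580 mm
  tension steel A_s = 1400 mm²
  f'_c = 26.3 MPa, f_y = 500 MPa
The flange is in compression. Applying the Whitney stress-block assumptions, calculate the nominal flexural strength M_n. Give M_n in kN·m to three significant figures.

M_n ≈ 388 kN·m

Tension: T = A_s f_y = 1400 × 500 = 700000 N.
Try a within the flange: a = T/(0.85 f'_c b_f) = 700000/(0.85 × 26.3 × 620) = 50.50 mm.
Since a = 50.50 ≤ h_f = 140 mm, the stress block lies entirely in the flange; analyse as a rectangular beam of width b_f.
M_n = T(d − a/2) = 700000 × (580 − 25.25) = 388.33 × 10⁶ N·mm.
M_n = 388.33 kN·m.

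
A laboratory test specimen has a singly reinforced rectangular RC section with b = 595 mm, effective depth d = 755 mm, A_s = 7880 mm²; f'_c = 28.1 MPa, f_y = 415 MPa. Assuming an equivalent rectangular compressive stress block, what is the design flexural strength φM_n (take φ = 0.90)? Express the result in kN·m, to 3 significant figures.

φM_n ≈ 1880 kN·m

T = A_s f_y = 7880 × 415 = 3270200 N = 3270.2 kN.
From C = T: a = T/(0.85 f'_c b) = 3270200/(0.85 × 28.1 × 595) = 230.11 mm.
M_n = T(d − a/2) = 3270.2 kN × (755 − 115.055) mm = 2092.75 kN·m.
φM_n = 0.90 × 2092.75 = 1883.48 kN·m.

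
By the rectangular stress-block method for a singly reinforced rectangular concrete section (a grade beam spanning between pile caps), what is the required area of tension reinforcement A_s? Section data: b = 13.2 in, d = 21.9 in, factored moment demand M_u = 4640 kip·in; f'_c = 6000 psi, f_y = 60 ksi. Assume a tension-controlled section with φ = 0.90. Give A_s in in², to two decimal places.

M_n = M_u/φ = 4640/0.90 = 5155.56 kip·in.
From M_n = 0.85 f'_c a b (d − a/2):
a = d − √(d² − 2M_n/(0.85 f'_c b)) = 21.9 − √(21.9² − 2 × 5155.56/(0.85 × 6 × 13.2)) = 3.832 in.
A_s = 0.85 f'_c a b / f_y = 0.85 × 6 × 3.832 × 13.2 / 60 = 4.300 in².

A_s ≈ 4.30 in²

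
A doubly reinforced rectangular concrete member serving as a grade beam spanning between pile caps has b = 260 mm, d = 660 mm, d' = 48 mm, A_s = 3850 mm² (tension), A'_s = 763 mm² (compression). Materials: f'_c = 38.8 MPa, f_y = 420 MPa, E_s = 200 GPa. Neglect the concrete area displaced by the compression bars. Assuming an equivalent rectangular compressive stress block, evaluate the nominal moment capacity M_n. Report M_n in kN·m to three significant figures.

Assume both tension and compression steel yield.
Net tension couple steel: A_s − A'_s = 3087 mm².
a = (A_s − A'_s) f_y / (0.85 f'_c b) = 1296540/(0.85 × 38.8 × 260) = 151.20 mm.
c = a/β₁ = 151.20/0.773 = 195.60 mm; ε'_s = 0.003(c − d')/c = 0.0023 ≥ f_y/E_s = 0.0021, so compression steel does yield.
M_n = (A_s − A'_s) f_y (d − a/2) + A'_s f_y (d − d') = [1296540 × (660 − 75.6) + 320460 × (660 − 48)] × 10⁻⁶ = 757.70 + 196.12 = 953.82 kN·m.

M_n ≈ 954 kN·m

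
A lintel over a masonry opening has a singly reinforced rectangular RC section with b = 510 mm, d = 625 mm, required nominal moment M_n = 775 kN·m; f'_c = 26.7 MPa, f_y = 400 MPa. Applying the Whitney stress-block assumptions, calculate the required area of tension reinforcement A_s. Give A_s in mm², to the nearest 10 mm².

A_s ≈ 3420 mm²

With M_n = 0.85 f'_c a b (d − a/2), solve the quadratic for a:
a = d − √(d² − 2M_n/(0.85 f'_c b)) = 625 − √(625² − 2 × 775×10⁶/(0.85 × 26.7 × 510)) = 118.34 mm.
A_s = 0.85 f'_c a b / f_y = 0.85 × 26.7 × 118.34 × 510 / 400 = 3424.3 mm².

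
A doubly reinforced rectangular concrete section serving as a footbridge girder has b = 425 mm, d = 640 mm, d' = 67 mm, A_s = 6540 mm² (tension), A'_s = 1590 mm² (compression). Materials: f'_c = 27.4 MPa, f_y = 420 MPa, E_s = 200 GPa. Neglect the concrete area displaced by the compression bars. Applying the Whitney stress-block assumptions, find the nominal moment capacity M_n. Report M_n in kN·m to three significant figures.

Assume both tension and compression steel yield.
Net tension couple steel: A_s − A'_s = 4950 mm².
a = (A_s − A'_s) f_y / (0.85 f'_c b) = 2079000/(0.85 × 27.4 × 425) = 210.04 mm.
c = a/β₁ = 210.04/0.85 = 247.11 mm; ε'_s = 0.003(c − d')/c = 0.0022 ≥ f_y/E_s = 0.0021, so compression steel does yield.
M_n = (A_s − A'_s) f_y (d − a/2) + A'_s f_y (d − d') = [2079000 × (640 − 105.02) + 667800 × (640 − 67)] × 10⁻⁶ = 1112.22 + 382.65 = 1494.87 kN·m.

M_n ≈ 1490 kN·m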